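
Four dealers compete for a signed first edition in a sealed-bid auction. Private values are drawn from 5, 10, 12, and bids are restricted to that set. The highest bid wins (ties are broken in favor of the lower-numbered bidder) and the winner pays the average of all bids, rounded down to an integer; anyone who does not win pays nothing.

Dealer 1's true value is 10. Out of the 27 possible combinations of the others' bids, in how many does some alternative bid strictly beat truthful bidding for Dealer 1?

10

Others bid (5, 5, 5): truth gives 4; bid 5 gives 5 > 4. Violating.
Others bid (5, 5, 12): truth gives 0; bid 12 gives 2 > 0. Violating.
Others bid (5, 10, 12): truth gives 0; bid 12 gives 1 > 0. Violating.
Others bid (5, 12, 5): truth gives 0; bid 12 gives 2 > 0. Violating.
Others bid (5, 5, 10): truth gives 3; no alternative beats it.
Others bid (5, 10, 5): truth gives 3; no alternative beats it.
(Checking all 27 profiles: 10 have a profitable deviation, 17 do not.)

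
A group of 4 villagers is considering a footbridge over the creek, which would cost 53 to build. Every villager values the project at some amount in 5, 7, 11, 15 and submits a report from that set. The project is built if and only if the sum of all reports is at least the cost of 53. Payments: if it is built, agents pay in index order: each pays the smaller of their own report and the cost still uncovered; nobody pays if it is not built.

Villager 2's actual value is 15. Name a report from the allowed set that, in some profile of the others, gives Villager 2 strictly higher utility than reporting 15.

11

Suppose Villager 1 reports 15, Villager 3 reports 15 and Villager 4 reports 15.
Report 15: project built, pays 15, utility 15 - 15 = 0.
Report 11: project built, pays 11, utility 15 - 11 = 4.
So reporting 11 beats truth here (4 > 0).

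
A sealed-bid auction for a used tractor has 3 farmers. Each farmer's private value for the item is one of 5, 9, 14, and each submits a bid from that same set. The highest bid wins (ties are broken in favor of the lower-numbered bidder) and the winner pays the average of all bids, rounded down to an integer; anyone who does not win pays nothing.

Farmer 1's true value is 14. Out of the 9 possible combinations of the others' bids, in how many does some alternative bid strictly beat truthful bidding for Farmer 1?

Others bid (5, 5): truth gives 6; bid 5 gives 9 > 6. Violating.
Others bid (5, 9): truth gives 5; bid 9 gives 7 > 5. Violating.
Others bid (9, 5): truth gives 5; bid 9 gives 7 > 5. Violating.
Others bid (9, 9): truth gives 4; bid 9 gives 5 > 4. Violating.
Others bid (5, 14): truth gives 3; no alternative beats it.
Others bid (9, 14): truth gives 2; no alternative beats it.
(Checking all 9 profiles: 4 have a profitable deviation, 5 do not.)

4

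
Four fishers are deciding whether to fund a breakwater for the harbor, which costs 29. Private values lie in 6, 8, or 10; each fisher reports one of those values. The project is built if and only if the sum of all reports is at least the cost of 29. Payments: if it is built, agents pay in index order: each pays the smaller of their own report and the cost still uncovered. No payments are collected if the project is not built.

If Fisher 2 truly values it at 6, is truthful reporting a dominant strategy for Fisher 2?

Yes

Check each profile of the others' reports and compare truth against every alternative report.
Others report (6, 6, 10): truth gives 0, best alternative gives -2.
Others report (6, 8, 8): truth gives 0, best alternative gives -2.
Others report (6, 8, 10): truth gives 0, best alternative gives -2.
Others report (6, 10, 6): truth gives 0, best alternative gives -2.
Others report (6, 10, 8): truth gives 0, best alternative gives -2.
Others report (6, 10, 10): truth gives 0, best alternative gives -2.
(Remaining 21 profiles checked similarly; truth is weakly best in each.)
In every case the truthful report is at least as good as any alternative, so it is a dominant strategy.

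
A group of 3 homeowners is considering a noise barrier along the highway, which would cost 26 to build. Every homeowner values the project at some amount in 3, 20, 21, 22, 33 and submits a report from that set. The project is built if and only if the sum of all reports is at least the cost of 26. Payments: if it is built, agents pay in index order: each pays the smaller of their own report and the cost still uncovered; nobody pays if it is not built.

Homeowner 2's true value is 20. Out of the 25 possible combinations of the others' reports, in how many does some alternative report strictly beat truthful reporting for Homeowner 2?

Others report (3, 20): truth gives 0; report 3 gives 17 > 0. Violating.
Others report (3, 21): truth gives 0; report 3 gives 17 > 0. Violating.
Others report (3, 22): truth gives 0; report 3 gives 17 > 0. Violating.
Others report (3, 33): truth gives 0; report 3 gives 17 > 0. Violating.
Others report (3, 3): truth gives 0; no alternative beats it.
Others report (33, 3): truth gives 20; no alternative beats it.
(Checking all 25 profiles: 19 have a profitable deviation, 6 do not.)

19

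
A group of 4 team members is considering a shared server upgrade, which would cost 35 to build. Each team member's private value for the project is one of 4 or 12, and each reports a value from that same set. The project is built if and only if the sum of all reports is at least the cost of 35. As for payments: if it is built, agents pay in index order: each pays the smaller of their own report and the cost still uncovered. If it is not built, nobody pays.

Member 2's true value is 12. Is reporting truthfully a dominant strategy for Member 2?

Consider the case where Member 1 reports 12, Member 3 reports 12 and Member 4 reports 12.
Truthful report 12: project built, pays 12, utility 12 - 12 = 0.
Report 4 instead: project built, pays 4, utility 12 - 4 = 8.
Since 8 > 0, reporting 4 is strictly better here, so truthful reporting is not dominant.

No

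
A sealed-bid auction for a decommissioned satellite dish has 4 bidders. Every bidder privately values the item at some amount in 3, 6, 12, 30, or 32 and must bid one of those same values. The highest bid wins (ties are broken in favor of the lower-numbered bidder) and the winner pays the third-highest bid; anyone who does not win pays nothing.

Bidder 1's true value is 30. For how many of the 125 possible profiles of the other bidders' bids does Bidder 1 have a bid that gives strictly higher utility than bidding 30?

27

Others bid (3, 3, 32): truth gives 0; bid 32 gives 27 > 0. Violating.
Others bid (3, 6, 32): truth gives 0; bid 32 gives 24 > 0. Violating.
Others bid (3, 12, 32): truth gives 0; bid 32 gives 18 > 0. Violating.
Others bid (3, 32, 3): truth gives 0; bid 32 gives 27 > 0. Violating.
Others bid (3, 3, 3): truth gives 27; no alternative beats it.
Others bid (3, 3, 6): truth gives 27; no alternative beats it.
(Checking all 125 profiles: 27 have a profitable deviation, 98 do not.)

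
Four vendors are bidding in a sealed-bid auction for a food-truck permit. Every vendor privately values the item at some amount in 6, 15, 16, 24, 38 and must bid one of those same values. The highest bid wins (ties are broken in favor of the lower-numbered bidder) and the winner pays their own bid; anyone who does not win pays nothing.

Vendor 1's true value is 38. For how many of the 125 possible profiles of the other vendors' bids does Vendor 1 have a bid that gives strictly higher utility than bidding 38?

Others bid (6, 6, 6): truth gives 0; bid 6 gives 32 > 0. Violating.
Others bid (6, 6, 15): truth gives 0; bid 15 gives 23 > 0. Violating.
Others bid (6, 6, 16): truth gives 0; bid 16 gives 22 > 0. Violating.
Others bid (6, 6, 24): truth gives 0; bid 24 gives 14 > 0. Violating.
Others bid (6, 6, 38): truth gives 0; no alternative beats it.
Others bid (6, 15, 38): truth gives 0; no alternative beats it.
(Checking all 125 profiles: 64 have a profitable deviation, 61 do not.)

64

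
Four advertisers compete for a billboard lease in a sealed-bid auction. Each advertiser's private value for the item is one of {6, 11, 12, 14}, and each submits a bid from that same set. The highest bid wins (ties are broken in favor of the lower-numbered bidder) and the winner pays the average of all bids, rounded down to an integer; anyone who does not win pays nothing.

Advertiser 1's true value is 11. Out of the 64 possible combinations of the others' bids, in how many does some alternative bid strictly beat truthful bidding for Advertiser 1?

Others bid (6, 6, 6): truth gives 4; bid 6 gives 5 > 4. Violating.
Others bid (6, 6, 12): truth gives 0; bid 12 gives 2 > 0. Violating.
Others bid (6, 6, 14): truth gives 0; bid 14 gives 1 > 0. Violating.
Others bid (6, 11, 12): truth gives 0; bid 12 gives 1 > 0. Violating.
Others bid (6, 6, 11): truth gives 3; no alternative beats it.
Others bid (6, 11, 6): truth gives 3; no alternative beats it.
(Checking all 64 profiles: 16 have a profitable deviation, 48 do not.)

16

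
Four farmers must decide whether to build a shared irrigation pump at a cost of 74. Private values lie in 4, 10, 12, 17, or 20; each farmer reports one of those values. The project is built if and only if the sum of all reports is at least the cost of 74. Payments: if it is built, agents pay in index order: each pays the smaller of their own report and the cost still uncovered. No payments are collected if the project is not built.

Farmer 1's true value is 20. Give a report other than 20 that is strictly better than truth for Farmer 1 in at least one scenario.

17

Suppose Farmer 2 reports 17, Farmer 3 reports 20 and Farmer 4 reports 20.
Report 20: project built, pays 20, utility 20 - 20 = 0.
Report 17: project built, pays 17, utility 20 - 17 = 3.
So reporting 17 beats truth here (3 > 0).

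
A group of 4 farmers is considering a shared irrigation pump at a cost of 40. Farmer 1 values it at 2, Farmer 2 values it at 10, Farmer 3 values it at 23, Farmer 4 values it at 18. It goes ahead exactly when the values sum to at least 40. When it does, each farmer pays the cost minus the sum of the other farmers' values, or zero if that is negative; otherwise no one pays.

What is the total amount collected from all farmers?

15

Total value 53 ≥ cost 40, so it is built.
Farmer 1: others sum to 51; max(0, 40 - 51) = 0.
Farmer 2: others sum to 43; max(0, 40 - 43) = 0.
Farmer 3: others sum to 30; max(0, 40 - 30) = 10.
Farmer 4: others sum to 35; max(0, 40 - 35) = 5.
Total collected = 0 + 0 + 10 + 5 = 15.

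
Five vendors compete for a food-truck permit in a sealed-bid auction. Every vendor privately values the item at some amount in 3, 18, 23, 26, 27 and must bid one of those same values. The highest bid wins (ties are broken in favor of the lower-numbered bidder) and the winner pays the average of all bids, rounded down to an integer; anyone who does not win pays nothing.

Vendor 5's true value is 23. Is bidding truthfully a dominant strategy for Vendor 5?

No

Consider the case where Vendor 1 bids 3, Vendor 2 bids 3, Vendor 3 bids 3 and Vendor 4 bids 3.
Truthful bid 23: wins, pays 7, utility 23 - 7 = 16.
Bid 18 instead: wins, pays 6, utility 23 - 6 = 17.
Since 17 > 16, bidding 18 is strictly better here, so truthful bidding is not dominant.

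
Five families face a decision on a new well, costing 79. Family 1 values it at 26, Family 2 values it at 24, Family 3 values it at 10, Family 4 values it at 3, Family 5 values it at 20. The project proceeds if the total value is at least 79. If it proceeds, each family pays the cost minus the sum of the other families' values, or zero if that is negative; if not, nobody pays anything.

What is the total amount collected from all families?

Total value 83 ≥ cost 79, so it is built.
Family 1: others sum to 57; max(0, 79 - 57) = 22.
Family 2: others sum to 59; max(0, 79 - 59) = 20.
Family 3: others sum to 73; max(0, 79 - 73) = 6.
Family 4: others sum to 80; max(0, 79 - 80) = 0.
Family 5: others sum to 63; max(0, 79 - 63) = 16.
Total collected = 22 + 20 + 6 + 0 + 16 = 64.

64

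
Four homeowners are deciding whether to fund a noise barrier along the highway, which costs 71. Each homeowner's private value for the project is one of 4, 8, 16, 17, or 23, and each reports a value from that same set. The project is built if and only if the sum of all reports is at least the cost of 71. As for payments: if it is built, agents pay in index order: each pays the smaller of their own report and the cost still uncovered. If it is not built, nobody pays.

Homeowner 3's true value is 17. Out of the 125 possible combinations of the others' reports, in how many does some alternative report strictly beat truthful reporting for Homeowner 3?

Others report (16, 16, 23): truth gives 0; report 16 gives 1 > 0. Violating.
Others report (16, 17, 23): truth gives 0; report 16 gives 1 > 0. Violating.
Others report (16, 23, 16): truth gives 0; report 16 gives 1 > 0. Violating.
Others report (16, 23, 17): truth gives 0; report 16 gives 1 > 0. Violating.
Others report (4, 4, 4): truth gives 0; no alternative beats it.
Others report (4, 4, 8): truth gives 0; no alternative beats it.
(Checking all 125 profiles: 19 have a profitable deviation, 106 do not.)

19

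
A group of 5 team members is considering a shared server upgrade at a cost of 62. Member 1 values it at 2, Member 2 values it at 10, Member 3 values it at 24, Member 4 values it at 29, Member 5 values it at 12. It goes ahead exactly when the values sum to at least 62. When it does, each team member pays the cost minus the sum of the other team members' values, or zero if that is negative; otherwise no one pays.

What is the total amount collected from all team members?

Total value 77 ≥ cost 62, so it is built.
Member 1: others sum to 75; max(0, 62 - 75) = 0.
Member 2: others sum to 67; max(0, 62 - 67) = 0.
Member 3: others sum to 53; max(0, 62 - 53) = 9.
Member 4: others sum to 48; max(0, 62 - 48) = 14.
Member 5: others sum to 65; max(0, 62 - 65) = 0.
Total collected = 0 + 0 + 9 + 14 + 0 = 23.

23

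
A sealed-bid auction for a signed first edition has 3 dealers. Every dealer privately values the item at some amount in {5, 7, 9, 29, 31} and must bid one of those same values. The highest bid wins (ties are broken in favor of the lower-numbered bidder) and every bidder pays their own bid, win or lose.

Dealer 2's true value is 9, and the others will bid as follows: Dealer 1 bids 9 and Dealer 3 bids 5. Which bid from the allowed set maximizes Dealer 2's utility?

5

Bid 5: loses but pays 5, utility -5.
Bid 7: loses but pays 7, utility -7.
Bid 9: loses but pays 9, utility -9.
Bid 29: wins, pays 29, utility 9 - 29 = -20.
Bid 31: wins, pays 31, utility 9 - 31 = -22.
The best choice is 5 with utility -5.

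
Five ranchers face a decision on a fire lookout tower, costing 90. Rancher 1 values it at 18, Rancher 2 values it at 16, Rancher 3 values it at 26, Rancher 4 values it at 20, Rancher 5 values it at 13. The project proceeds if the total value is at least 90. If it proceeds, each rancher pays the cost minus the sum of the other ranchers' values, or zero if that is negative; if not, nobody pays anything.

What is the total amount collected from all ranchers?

78

Total value 93 ≥ cost 90, so it is built.
Rancher 1: others sum to 75; max(0, 90 - 75) = 15.
Rancher 2: others sum to 77; max(0, 90 - 77) = 13.
Rancher 3: others sum to 67; max(0, 90 - 67) = 23.
Rancher 4: others sum to 73; max(0, 90 - 73) = 17.
Rancher 5: others sum to 80; max(0, 90 - 80) = 10.
Total collected = 15 + 13 + 23 + 17 + 10 = 78.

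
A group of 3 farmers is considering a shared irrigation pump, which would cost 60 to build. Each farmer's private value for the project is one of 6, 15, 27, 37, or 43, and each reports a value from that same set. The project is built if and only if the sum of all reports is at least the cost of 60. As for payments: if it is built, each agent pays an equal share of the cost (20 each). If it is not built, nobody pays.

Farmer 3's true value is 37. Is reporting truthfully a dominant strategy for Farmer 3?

Consider the case where Farmer 1 reports 6 and Farmer 2 reports 15.
Truthful report 37: project not built, utility 0.
Report 43 instead: project built, pays 20, utility 37 - 20 = 17.
Since 17 > 0, reporting 43 is strictly better here, so truthful reporting is not dominant.

No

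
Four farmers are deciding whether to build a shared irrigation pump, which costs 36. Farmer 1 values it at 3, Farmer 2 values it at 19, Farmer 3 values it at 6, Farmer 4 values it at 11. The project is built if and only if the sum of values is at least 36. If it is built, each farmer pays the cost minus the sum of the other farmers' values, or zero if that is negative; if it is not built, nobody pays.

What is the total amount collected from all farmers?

27

Total value 39 ≥ cost 36, so it is built.
Farmer 1: others sum to 36; max(0, 36 - 36) = 0.
Farmer 2: others sum to 20; max(0, 36 - 20) = 16.
Farmer 3: others sum to 33; max(0, 36 - 33) = 3.
Farmer 4: others sum to 28; max(0, 36 - 28) = 8.
Total collected = 0 + 16 + 3 + 8 = 27.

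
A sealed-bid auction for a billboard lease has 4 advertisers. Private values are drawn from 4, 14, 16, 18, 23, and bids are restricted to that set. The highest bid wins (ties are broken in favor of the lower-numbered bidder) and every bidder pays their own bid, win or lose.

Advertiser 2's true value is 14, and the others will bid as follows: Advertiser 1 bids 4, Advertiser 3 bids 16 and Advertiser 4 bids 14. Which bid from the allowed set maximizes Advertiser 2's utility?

Bid 4: loses but pays 4, utility -4.
Bid 14: loses but pays 14, utility -14.
Bid 16: wins, pays 16, utility 14 - 16 = -2.
Bid 18: wins, pays 18, utility 14 - 18 = -4.
Bid 23: wins, pays 23, utility 14 - 23 = -9.
The best choice is 16 with utility -2.

16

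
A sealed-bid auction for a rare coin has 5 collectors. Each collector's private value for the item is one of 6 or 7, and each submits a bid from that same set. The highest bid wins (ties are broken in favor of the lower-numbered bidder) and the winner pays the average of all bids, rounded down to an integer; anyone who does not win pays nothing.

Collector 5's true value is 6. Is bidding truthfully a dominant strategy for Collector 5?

Check each profile of the others' bids and compare truth against every alternative bid.
Others bid (6, 6, 6, 6): truth gives 0, best alternative gives 0.
Others bid (6, 6, 6, 7): truth gives 0, best alternative gives 0.
Others bid (6, 6, 7, 6): truth gives 0, best alternative gives 0.
Others bid (6, 6, 7, 7): truth gives 0, best alternative gives 0.
Others bid (6, 7, 6, 6): truth gives 0, best alternative gives 0.
Others bid (6, 7, 6, 7): truth gives 0, best alternative gives 0.
(Remaining 10 profiles checked similarly; truth is weakly best in each.)
In every case the truthful bid is at least as good as any alternative, so it is a dominant strategy.

Yes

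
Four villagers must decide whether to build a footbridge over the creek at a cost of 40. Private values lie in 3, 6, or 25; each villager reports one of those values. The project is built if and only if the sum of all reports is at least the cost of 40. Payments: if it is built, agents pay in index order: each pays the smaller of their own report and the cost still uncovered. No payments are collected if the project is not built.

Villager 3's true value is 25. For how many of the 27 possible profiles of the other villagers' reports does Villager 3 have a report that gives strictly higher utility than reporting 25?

13

Others report (3, 6, 25): truth gives 0; report 6 gives 19 > 0. Violating.
Others report (3, 25, 6): truth gives 13; report 6 gives 19 > 13. Violating.
Others report (3, 25, 25): truth gives 13; report 3 gives 22 > 13. Violating.
Others report (6, 3, 25): truth gives 0; report 6 gives 19 > 0. Violating.
Others report (3, 3, 3): truth gives 0; no alternative beats it.
Others report (3, 3, 6): truth gives 0; no alternative beats it.
(Checking all 27 profiles: 13 have a profitable deviation, 14 do not.)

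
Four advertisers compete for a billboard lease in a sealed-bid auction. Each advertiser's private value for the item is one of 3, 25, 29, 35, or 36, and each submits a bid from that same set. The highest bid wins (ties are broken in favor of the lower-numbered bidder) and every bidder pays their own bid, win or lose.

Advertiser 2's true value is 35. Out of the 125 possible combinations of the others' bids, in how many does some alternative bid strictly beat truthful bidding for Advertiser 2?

95

Others bid (3, 3, 3): truth gives 0; bid 25 gives 10 > 0. Violating.
Others bid (3, 3, 25): truth gives 0; bid 25 gives 10 > 0. Violating.
Others bid (3, 3, 29): truth gives 0; bid 29 gives 6 > 0. Violating.
Others bid (3, 3, 36): truth gives -35; bid 36 gives -1 > -35. Violating.
Others bid (3, 3, 35): truth gives 0; no alternative beats it.
Others bid (3, 25, 35): truth gives 0; no alternative beats it.
(Checking all 125 profiles: 95 have a profitable deviation, 30 do not.)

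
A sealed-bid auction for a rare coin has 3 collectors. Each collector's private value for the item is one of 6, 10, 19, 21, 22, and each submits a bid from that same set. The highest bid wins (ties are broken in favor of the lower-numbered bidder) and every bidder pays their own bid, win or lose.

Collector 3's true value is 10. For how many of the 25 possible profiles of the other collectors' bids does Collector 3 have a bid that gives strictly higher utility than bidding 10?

24

Others bid (6, 10): truth gives -10; bid 6 gives -6 > -10. Violating.
Others bid (6, 19): truth gives -10; bid 6 gives -6 > -10. Violating.
Others bid (6, 21): truth gives -10; bid 6 gives -6 > -10. Violating.
Others bid (6, 22): truth gives -10; bid 6 gives -6 > -10. Violating.
Others bid (6, 6): truth gives 0; no alternative beats it.
(Checking all 25 profiles: 24 have a profitable deviation, 1 does not.)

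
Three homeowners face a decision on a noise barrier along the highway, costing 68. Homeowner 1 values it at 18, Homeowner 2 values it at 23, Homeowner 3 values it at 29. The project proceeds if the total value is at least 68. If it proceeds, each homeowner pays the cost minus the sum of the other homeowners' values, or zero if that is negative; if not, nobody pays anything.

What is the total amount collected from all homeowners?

64

Total value 70 ≥ cost 68, so it is built.
Homeowner 1: others sum to 52; max(0, 68 - 52) = 16.
Homeowner 2: others sum to 47; max(0, 68 - 47) = 21.
Homeowner 3: others sum to 41; max(0, 68 - 41) = 27.
Total collected = 16 + 21 + 27 = 64.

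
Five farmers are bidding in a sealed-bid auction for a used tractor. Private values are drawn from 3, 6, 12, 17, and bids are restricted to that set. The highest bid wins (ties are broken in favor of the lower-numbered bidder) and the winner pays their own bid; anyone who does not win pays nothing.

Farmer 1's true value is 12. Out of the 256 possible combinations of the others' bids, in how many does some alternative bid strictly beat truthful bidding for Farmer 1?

Others bid (3, 3, 3, 3): truth gives 0; bid 3 gives 9 > 0. Violating.
Others bid (3, 3, 3, 6): truth gives 0; bid 6 gives 6 > 0. Violating.
Others bid (3, 3, 6, 3): truth gives 0; bid 6 gives 6 > 0. Violating.
Others bid (3, 3, 6, 6): truth gives 0; bid 6 gives 6 > 0. Violating.
Others bid (3, 3, 3, 12): truth gives 0; no alternative beats it.
Others bid (3, 3, 3, 17): truth gives 0; no alternative beats it.
(Checking all 256 profiles: 16 have a profitable deviation, 240 do not.)

16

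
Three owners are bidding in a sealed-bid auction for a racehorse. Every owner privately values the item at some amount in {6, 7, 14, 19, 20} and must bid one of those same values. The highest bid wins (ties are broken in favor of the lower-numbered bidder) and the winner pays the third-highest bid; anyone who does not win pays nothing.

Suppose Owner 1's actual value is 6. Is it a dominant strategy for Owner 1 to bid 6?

Yes

Check each profile of the others' bids and compare truth against every alternative bid.
Others bid (7, 7): truth gives 0, best alternative gives -1.
Others bid (6, 6): truth gives 0, best alternative gives 0.
Others bid (6, 7): truth gives 0, best alternative gives 0.
Others bid (6, 14): truth gives 0, best alternative gives 0.
Others bid (6, 19): truth gives 0, best alternative gives 0.
Others bid (6, 20): truth gives 0, best alternative gives 0.
(Remaining 19 profiles checked similarly; truth is weakly best in each.)
In every case the truthful bid is at least as good as any alternative, so it is a dominant strategy.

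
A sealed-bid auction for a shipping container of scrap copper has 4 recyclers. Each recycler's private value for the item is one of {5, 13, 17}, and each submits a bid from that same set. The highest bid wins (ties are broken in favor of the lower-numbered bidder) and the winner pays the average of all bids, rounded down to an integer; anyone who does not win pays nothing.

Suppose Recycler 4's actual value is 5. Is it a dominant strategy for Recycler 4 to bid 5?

Check each profile of the others' bids and compare truth against every alternative bid.
Others bid (5, 5, 5): truth gives 0, best alternative gives -2.
Others bid (5, 5, 13): truth gives 0, best alternative gives 0.
Others bid (5, 5, 17): truth gives 0, best alternative gives 0.
Others bid (5, 13, 5): truth gives 0, best alternative gives 0.
Others bid (5, 13, 13): truth gives 0, best alternative gives 0.
Others bid (5, 13, 17): truth gives 0, best alternative gives 0.
(Remaining 21 profiles checked similarly; truth is weakly best in each.)
In every case the truthful bid is at least as good as any alternative, so it is a dominant strategy.

Yes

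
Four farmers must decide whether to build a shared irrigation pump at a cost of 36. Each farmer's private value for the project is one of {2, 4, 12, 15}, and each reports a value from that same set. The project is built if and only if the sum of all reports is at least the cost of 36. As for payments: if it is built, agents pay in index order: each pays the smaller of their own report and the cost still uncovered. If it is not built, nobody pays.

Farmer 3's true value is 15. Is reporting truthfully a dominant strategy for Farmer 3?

No

Consider the case where Farmer 1 reports 2, Farmer 2 reports 12 and Farmer 4 reports 12.
Truthful report 15: project built, pays 15, utility 15 - 15 = 0.
Report 12 instead: project built, pays 12, utility 15 - 12 = 3.
Since 3 > 0, reporting 12 is strictly better here, so truthful reporting is not dominant.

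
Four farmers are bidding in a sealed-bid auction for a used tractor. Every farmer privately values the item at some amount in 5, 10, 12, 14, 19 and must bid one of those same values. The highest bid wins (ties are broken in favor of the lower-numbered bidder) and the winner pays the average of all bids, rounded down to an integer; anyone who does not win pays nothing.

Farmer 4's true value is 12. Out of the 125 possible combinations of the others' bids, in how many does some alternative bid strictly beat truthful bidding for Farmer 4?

Others bid (5, 5, 12): truth gives 0; bid 14 gives 3 > 0. Violating.
Others bid (5, 5, 14): truth gives 0; bid 19 gives 2 > 0. Violating.
Others bid (5, 10, 12): truth gives 0; bid 14 gives 2 > 0. Violating.
Others bid (5, 12, 5): truth gives 0; bid 14 gives 3 > 0. Violating.
Others bid (5, 5, 5): truth gives 6; no alternative beats it.
Others bid (5, 5, 10): truth gives 4; no alternative beats it.
(Checking all 125 profiles: 18 have a profitable deviation, 107 do not.)

18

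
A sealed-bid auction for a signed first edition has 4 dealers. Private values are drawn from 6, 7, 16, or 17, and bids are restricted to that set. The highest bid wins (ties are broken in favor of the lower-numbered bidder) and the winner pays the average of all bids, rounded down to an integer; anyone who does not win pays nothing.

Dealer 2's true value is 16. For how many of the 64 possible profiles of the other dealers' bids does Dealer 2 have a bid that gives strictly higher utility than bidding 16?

Others bid (6, 6, 6): truth gives 8; bid 7 gives 10 > 8. Violating.
Others bid (6, 6, 7): truth gives 8; bid 7 gives 10 > 8. Violating.
Others bid (6, 6, 17): truth gives 0; bid 17 gives 5 > 0. Violating.
Others bid (6, 7, 6): truth gives 8; bid 7 gives 10 > 8. Violating.
Others bid (6, 6, 16): truth gives 5; no alternative beats it.
Others bid (6, 7, 16): truth gives 5; no alternative beats it.
(Checking all 64 profiles: 30 have a profitable deviation, 34 do not.)

30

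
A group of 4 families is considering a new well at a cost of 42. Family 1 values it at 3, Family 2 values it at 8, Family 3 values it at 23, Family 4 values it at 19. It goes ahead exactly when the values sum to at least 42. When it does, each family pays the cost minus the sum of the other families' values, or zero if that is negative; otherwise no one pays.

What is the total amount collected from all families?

Total value 53 ≥ cost 42, so it is built.
Family 1: others sum to 50; max(0, 42 - 50) = 0.
Family 2: others sum to 45; max(0, 42 - 45) = 0.
Family 3: others sum to 30; max(0, 42 - 30) = 12.
Family 4: others sum to 34; max(0, 42 - 34) = 8.
Total collected = 0 + 0 + 12 + 8 = 20.

20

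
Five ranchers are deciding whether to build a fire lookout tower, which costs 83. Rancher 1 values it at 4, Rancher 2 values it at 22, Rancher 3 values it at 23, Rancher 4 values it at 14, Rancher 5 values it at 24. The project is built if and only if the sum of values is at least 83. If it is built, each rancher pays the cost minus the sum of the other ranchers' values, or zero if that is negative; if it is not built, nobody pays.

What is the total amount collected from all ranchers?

Total value 87 ≥ cost 83, so it is built.
Rancher 1: others sum to 83; max(0, 83 - 83) = 0.
Rancher 2: others sum to 65; max(0, 83 - 65) = 18.
Rancher 3: others sum to 64; max(0, 83 - 64) = 19.
Rancher 4: others sum to 73; max(0, 83 - 73) = 10.
Rancher 5: others sum to 63; max(0, 83 - 63) = 20.
Total collected = 0 + 18 + 19 + 10 + 20 = 67.

67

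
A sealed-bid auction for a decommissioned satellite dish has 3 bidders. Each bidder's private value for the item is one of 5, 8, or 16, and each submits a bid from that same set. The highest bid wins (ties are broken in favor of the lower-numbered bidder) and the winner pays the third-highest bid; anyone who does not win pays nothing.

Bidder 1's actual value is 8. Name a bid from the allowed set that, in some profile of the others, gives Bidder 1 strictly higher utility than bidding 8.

Suppose Bidder 2 bids 5 and Bidder 3 bids 16.
Bid 8: loses, pays 0, utility 0.
Bid 16: wins, pays 5, utility 8 - 5 = 3.
So bidding 16 beats truth here (3 > 0).

16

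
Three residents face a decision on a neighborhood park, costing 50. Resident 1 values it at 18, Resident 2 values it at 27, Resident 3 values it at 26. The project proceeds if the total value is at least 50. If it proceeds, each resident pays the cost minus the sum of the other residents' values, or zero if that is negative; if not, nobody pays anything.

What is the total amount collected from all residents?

Total value 71 ≥ cost 50, so it is built.
Resident 1: others sum to 53; max(0, 50 - 53) = 0.
Resident 2: others sum to 44; max(0, 50 - 44) = 6.
Resident 3: others sum to 45; max(0, 50 - 45) = 5.
Total collected = 0 + 6 + 5 = 11.

11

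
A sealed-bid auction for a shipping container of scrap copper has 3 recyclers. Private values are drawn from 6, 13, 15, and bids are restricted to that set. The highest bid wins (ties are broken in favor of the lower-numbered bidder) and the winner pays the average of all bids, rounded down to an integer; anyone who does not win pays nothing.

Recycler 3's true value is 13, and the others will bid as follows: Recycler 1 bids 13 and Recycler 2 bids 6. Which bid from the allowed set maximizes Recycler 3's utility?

Bid 6: loses, pays 0, utility 0.
Bid 13: loses, pays 0, utility 0.
Bid 15: wins, pays 11, utility 13 - 11 = 2.
The best choice is 15 with utility 2.

15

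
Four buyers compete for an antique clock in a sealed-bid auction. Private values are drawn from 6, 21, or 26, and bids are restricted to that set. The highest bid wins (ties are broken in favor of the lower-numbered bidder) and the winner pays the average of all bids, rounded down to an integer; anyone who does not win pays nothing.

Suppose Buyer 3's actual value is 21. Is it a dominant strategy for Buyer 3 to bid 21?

Consider the case where Buyer 1 bids 6, Buyer 2 bids 6 and Buyer 4 bids 26.
Truthful bid 21: loses, pays 0, utility 0.
Bid 26 instead: wins, pays 16, utility 21 - 16 = 5.
Since 5 > 0, bidding 26 is strictly better here, so truthful bidding is not dominant.

No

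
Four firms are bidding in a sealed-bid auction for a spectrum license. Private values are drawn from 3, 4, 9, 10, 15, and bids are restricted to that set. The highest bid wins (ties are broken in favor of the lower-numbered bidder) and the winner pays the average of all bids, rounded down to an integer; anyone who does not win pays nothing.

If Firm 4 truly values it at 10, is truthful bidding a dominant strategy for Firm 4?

Consider the case where Firm 1 bids 3, Firm 2 bids 3 and Firm 3 bids 3.
Truthful bid 10: wins, pays 4, utility 10 - 4 = 6.
Bid 4 instead: wins, pays 3, utility 10 - 3 = 7.
Since 7 > 6, bidding 4 is strictly better here, so truthful bidding is not dominant.

No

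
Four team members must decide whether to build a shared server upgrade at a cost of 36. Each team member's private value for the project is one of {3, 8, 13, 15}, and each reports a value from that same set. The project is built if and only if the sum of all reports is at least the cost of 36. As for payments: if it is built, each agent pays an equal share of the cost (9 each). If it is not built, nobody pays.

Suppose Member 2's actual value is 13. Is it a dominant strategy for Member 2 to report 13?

No

Consider the case where Member 1 reports 3, Member 3 reports 3 and Member 4 reports 15.
Truthful report 13: project not built, utility 0.
Report 15 instead: project built, pays 9, utility 13 - 9 = 4.
Since 4 > 0, reporting 15 is strictly better here, so truthful reporting is not dominant.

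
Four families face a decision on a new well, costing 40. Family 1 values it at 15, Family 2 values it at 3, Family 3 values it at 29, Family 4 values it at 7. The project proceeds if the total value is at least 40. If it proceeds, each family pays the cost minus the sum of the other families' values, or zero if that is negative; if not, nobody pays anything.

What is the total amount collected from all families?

Total value 54 ≥ cost 40, so it is built.
Family 1: others sum to 39; max(0, 40 - 39) = 1.
Family 2: others sum to 51; max(0, 40 - 51) = 0.
Family 3: others sum to 25; max(0, 40 - 25) = 15.
Family 4: others sum to 47; max(0, 40 - 47) = 0.
Total collected = 1 + 0 + 15 + 0 = 16.

16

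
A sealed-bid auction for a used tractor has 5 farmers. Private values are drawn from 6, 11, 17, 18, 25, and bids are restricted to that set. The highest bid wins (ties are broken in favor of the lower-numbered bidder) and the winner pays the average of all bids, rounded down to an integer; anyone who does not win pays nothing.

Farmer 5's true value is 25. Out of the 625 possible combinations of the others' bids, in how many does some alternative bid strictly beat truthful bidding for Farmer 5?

Others bid (6, 6, 6, 6): truth gives 16; bid 11 gives 18 > 16. Violating.
Others bid (6, 6, 6, 11): truth gives 15; bid 17 gives 16 > 15. Violating.
Others bid (6, 6, 6, 17): truth gives 13; bid 18 gives 15 > 13. Violating.
Others bid (6, 6, 11, 6): truth gives 15; bid 17 gives 16 > 15. Violating.
Others bid (6, 6, 6, 18): truth gives 13; no alternative beats it.
Others bid (6, 6, 6, 25): truth gives 0; no alternative beats it.
(Checking all 625 profiles: 81 have a profitable deviation, 544 do not.)

81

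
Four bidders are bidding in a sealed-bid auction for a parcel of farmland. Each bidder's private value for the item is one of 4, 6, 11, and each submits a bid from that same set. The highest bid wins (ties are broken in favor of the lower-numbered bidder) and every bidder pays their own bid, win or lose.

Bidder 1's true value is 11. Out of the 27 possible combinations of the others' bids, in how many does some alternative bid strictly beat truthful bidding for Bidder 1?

8

Others bid (4, 4, 4): truth gives 0; bid 4 gives 7 > 0. Violating.
Others bid (4, 4, 6): truth gives 0; bid 6 gives 5 > 0. Violating.
Others bid (4, 6, 4): truth gives 0; bid 6 gives 5 > 0. Violating.
Others bid (4, 6, 6): truth gives 0; bid 6 gives 5 > 0. Violating.
Others bid (4, 4, 11): truth gives 0; no alternative beats it.
Others bid (4, 6, 11): truth gives 0; no alternative beats it.
(Checking all 27 profiles: 8 have a profitable deviation, 19 do not.)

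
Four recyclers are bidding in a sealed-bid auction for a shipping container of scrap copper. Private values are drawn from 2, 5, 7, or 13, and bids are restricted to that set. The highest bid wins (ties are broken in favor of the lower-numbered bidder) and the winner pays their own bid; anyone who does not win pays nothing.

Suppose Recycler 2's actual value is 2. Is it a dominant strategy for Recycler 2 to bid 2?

Check each profile of the others' bids and compare truth against every alternative bid.
Others bid (2, 2, 2): truth gives 0, best alternative gives -3.
Others bid (2, 2, 5): truth gives 0, best alternative gives -3.
Others bid (2, 5, 2): truth gives 0, best alternative gives -3.
Others bid (2, 5, 5): truth gives 0, best alternative gives -3.
Others bid (2, 2, 7): truth gives 0, best alternative gives 0.
Others bid (2, 2, 13): truth gives 0, best alternative gives 0.
(Remaining 58 profiles checked similarly; truth is weakly best in each.)
In every case the truthful bid is at least as good as any alternative, so it is a dominant strategy.

Yes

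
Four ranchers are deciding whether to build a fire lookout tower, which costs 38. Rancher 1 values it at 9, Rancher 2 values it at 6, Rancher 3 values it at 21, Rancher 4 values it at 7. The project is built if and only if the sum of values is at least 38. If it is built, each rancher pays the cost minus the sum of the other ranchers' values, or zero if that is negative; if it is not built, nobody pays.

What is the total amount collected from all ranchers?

Total value 43 ≥ cost 38, so it is built.
Rancher 1: others sum to 34; max(0, 38 - 34) = 4.
Rancher 2: others sum to 37; max(0, 38 - 37) = 1.
Rancher 3: others sum to 22; max(0, 38 - 22) = 16.
Rancher 4: others sum to 36; max(0, 38 - 36) = 2.
Total collected = 4 + 1 + 16 + 2 = 23.

23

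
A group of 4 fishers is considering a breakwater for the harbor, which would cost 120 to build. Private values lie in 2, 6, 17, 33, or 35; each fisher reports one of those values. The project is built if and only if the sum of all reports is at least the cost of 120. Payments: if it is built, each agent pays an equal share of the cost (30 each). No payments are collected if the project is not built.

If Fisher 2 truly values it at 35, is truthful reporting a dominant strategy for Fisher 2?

Check each profile of the others' reports and compare truth against every alternative report.
Others report (17, 33, 35): truth gives 5, best alternative gives 0.
Others report (17, 35, 33): truth gives 5, best alternative gives 0.
Others report (33, 17, 35): truth gives 5, best alternative gives 0.
Others report (33, 35, 17): truth gives 5, best alternative gives 0.
Others report (35, 17, 33): truth gives 5, best alternative gives 0.
Others report (35, 33, 17): truth gives 5, best alternative gives 0.
(Remaining 119 profiles checked similarly; truth is weakly best in each.)
In every case the truthful report is at least as good as any alternative, so it is a dominant strategy.

Yes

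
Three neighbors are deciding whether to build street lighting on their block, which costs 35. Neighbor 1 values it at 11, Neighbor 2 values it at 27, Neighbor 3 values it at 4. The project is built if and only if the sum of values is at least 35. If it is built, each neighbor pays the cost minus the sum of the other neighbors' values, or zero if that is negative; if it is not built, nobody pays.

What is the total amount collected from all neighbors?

24

Total value 42 ≥ cost 35, so it is built.
Neighbor 1: others sum to 31; max(0, 35 - 31) = 4.
Neighbor 2: others sum to 15; max(0, 35 - 15) = 20.
Neighbor 3: others sum to 38; max(0, 35 - 38) = 0.
Total collected = 4 + 20 + 0 = 24.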